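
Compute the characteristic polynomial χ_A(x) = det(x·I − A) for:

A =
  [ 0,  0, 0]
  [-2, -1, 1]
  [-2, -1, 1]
x^3

Expanding det(x·I − A) (e.g. by cofactor expansion or by noting that A is similar to its Jordan form J, which has the same characteristic polynomial as A) gives
  χ_A(x) = x^3
which factors as x^3. The eigenvalues (with algebraic multiplicities) are λ = 0 with multiplicity 3.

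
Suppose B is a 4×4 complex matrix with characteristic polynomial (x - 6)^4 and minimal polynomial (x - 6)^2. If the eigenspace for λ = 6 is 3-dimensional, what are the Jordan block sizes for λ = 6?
Block sizes for λ = 6: [2, 1, 1]

Step 1 — from the characteristic polynomial, algebraic multiplicity of λ = 6 is 4. From dim ker(B − (6)·I) = 3, there are exactly 3 Jordan blocks for λ = 6.
Step 2 — from the minimal polynomial, the factor (x − 6)^2 tells us the largest block for λ = 6 has size 2.
Step 3 — with total size 4, 3 blocks, and largest block 2, the block sizes (in nonincreasing order) are [2, 1, 1].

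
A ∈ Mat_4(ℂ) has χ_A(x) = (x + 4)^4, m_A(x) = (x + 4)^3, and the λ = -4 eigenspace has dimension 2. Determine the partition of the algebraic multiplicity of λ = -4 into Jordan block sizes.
Block sizes for λ = -4: [3, 1]

Step 1 — from the characteristic polynomial, algebraic multiplicity of λ = -4 is 4. From dim ker(A − (-4)·I) = 2, there are exactly 2 Jordan blocks for λ = -4.
Step 2 — from the minimal polynomial, the factor (x + 4)^3 tells us the largest block for λ = -4 has size 3.
Step 3 — with total size 4, 2 blocks, and largest block 3, the block sizes (in nonincreasing order) are [3, 1].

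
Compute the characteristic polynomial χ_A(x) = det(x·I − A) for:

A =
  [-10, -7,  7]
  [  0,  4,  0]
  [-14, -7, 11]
x^3 - 5*x^2 - 8*x + 48

Expanding det(x·I − A) (e.g. by cofactor expansion or by noting that A is similar to its Jordan form J, which has the same characteristic polynomial as A) gives
  χ_A(x) = x^3 - 5*x^2 - 8*x + 48
which factors as (x - 4)^2*(x + 3). The eigenvalues (with algebraic multiplicities) are λ = -3 with multiplicity 1, λ = 4 with multiplicity 2.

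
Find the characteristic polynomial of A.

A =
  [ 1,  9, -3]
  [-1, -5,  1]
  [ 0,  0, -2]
x^3 + 6*x^2 + 12*x + 8

Expanding det(x·I − A) (e.g. by cofactor expansion or by noting that A is similar to its Jordan form J, which has the same characteristic polynomial as A) gives
  χ_A(x) = x^3 + 6*x^2 + 12*x + 8
which factors as (x + 2)^3. The eigenvalues (with algebraic multiplicities) are λ = -2 with multiplicity 3.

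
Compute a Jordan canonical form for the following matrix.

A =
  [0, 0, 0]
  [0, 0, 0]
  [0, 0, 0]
J_1(0) ⊕ J_1(0) ⊕ J_1(0)

The characteristic polynomial is
  det(x·I − A) = x^3

Eigenvalues and multiplicities (the geometric multiplicity of λ is n − rank(A − λI), which equals the number of Jordan blocks for λ):
  λ = 0: algebraic multiplicity = 3, geometric multiplicity = 3

Determining the block sizes for each eigenvalue:
  λ = 0: gm = am = 3, so every block has size 1 → block sizes [1, 1, 1]

Assembling the blocks gives a Jordan form
J =
  [0, 0, 0]
  [0, 0, 0]
  [0, 0, 0]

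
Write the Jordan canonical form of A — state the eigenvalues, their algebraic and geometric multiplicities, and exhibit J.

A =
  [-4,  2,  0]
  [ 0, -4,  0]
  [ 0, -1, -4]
J_2(-4) ⊕ J_1(-4)

The characteristic polynomial is
  det(x·I − A) = x^3 + 12*x^2 + 48*x + 64 = (x + 4)^3

Eigenvalues and multiplicities (the geometric multiplicity of λ is n − rank(A − λI), which equals the number of Jordan blocks for λ):
  λ = -4: algebraic multiplicity = 3, geometric multiplicity = 2

Determining the block sizes for each eigenvalue:
  λ = -4: 2 blocks summing to 3 forces exactly one block of size 2 and the rest size 1 → block sizes [2, 1]

Assembling the blocks gives a Jordan form
J =
  [-4,  1,  0]
  [ 0, -4,  0]
  [ 0,  0, -4]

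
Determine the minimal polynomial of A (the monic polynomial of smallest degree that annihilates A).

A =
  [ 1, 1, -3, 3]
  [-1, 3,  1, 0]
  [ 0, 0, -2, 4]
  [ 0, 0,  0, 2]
x^4 - 4*x^3 + 16*x - 16

The characteristic polynomial is χ_A(x) = (x - 2)^3*(x + 2), so the eigenvalues are known. The minimal polynomial is
  m_A(x) = Π_λ (x − λ)^{k_λ}
where k_λ is the size of the *largest* Jordan block for λ (equivalently, the smallest k with (A − λI)^k v = 0 for every generalised eigenvector v of λ).

  λ = -2: largest Jordan block has size 1, contributing (x + 2)
  λ = 2: largest Jordan block has size 3, contributing (x − 2)^3

So m_A(x) = (x - 2)^3*(x + 2) = x^4 - 4*x^3 + 16*x - 16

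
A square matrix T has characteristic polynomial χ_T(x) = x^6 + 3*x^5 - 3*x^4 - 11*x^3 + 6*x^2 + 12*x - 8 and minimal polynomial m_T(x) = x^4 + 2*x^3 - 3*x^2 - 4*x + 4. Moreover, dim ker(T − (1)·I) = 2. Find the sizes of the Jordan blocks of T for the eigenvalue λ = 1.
Block sizes for λ = 1: [2, 1]

Step 1 — from the characteristic polynomial, algebraic multiplicity of λ = 1 is 3. From dim ker(T − (1)·I) = 2, there are exactly 2 Jordan blocks for λ = 1.
Step 2 — from the minimal polynomial, the factor (x − 1)^2 tells us the largest block for λ = 1 has size 2.
Step 3 — with total size 3, 2 blocks, and largest block 2, the block sizes (in nonincreasing order) are [2, 1].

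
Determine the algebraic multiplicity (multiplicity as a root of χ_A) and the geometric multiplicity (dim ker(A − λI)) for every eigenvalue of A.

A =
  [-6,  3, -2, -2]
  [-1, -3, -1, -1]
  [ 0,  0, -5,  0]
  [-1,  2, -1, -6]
λ = -5: alg = 4, geom = 2

Step 1 — factor the characteristic polynomial to read off the algebraic multiplicities:
  χ_A(x) = (x + 5)^4

Step 2 — compute geometric multiplicities via the rank-nullity identity g(λ) = n − rank(A − λI):
  rank(A − (-5)·I) = 2, so dim ker(A − (-5)·I) = n − 2 = 2

Summary:
  λ = -5: algebraic multiplicity = 4, geometric multiplicity = 2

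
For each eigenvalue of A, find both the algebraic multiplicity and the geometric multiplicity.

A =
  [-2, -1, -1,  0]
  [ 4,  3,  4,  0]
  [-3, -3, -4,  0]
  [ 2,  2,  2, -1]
λ = -1: alg = 4, geom = 3

Step 1 — factor the characteristic polynomial to read off the algebraic multiplicities:
  χ_A(x) = (x + 1)^4

Step 2 — compute geometric multiplicities via the rank-nullity identity g(λ) = n − rank(A − λI):
  rank(A − (-1)·I) = 1, so dim ker(A − (-1)·I) = n − 1 = 3

Summary:
  λ = -1: algebraic multiplicity = 4, geometric multiplicity = 3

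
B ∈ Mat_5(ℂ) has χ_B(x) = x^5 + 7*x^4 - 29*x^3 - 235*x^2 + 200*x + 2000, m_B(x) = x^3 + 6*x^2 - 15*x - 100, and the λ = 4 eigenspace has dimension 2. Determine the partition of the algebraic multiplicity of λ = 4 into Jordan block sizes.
Block sizes for λ = 4: [1, 1]

Step 1 — from the characteristic polynomial, algebraic multiplicity of λ = 4 is 2. From dim ker(B − (4)·I) = 2, there are exactly 2 Jordan blocks for λ = 4.
Step 2 — from the minimal polynomial, the factor (x − 4) tells us the largest block for λ = 4 has size 1.
Step 3 — with total size 2, 2 blocks, and largest block 1, the block sizes (in nonincreasing order) are [1, 1].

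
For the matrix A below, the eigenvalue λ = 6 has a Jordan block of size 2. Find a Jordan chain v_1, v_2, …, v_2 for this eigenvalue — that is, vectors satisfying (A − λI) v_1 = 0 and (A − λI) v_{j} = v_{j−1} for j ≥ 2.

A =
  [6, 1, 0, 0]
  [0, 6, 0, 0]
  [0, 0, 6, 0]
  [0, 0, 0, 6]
A Jordan chain for λ = 6 of length 2:
v_1 = (1, 0, 0, 0)ᵀ
v_2 = (0, 1, 0, 0)ᵀ

Let N = A − (6)·I. We want v_2 with N^2 v_2 = 0 but N^1 v_2 ≠ 0; then v_{j-1} := N · v_j for j = 2, …, 2.

Pick v_2 = (0, 1, 0, 0)ᵀ.
Then v_1 = N · v_2 = (1, 0, 0, 0)ᵀ.

Sanity check: (A − (6)·I) v_1 = (0, 0, 0, 0)ᵀ = 0. ✓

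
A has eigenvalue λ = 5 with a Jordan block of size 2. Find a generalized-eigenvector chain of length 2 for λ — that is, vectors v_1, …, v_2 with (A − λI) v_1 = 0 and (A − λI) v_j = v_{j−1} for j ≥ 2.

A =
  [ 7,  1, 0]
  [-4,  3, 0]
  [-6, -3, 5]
A Jordan chain for λ = 5 of length 2:
v_1 = (2, -4, -6)ᵀ
v_2 = (1, 0, 0)ᵀ

Let N = A − (5)·I. We want v_2 with N^2 v_2 = 0 but N^1 v_2 ≠ 0; then v_{j-1} := N · v_j for j = 2, …, 2.

Pick v_2 = (1, 0, 0)ᵀ.
Then v_1 = N · v_2 = (2, -4, -6)ᵀ.

Sanity check: (A − (5)·I) v_1 = (0, 0, 0)ᵀ = 0. ✓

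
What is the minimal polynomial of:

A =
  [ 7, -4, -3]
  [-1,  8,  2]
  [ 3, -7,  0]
x^3 - 15*x^2 + 75*x - 125

The characteristic polynomial is χ_A(x) = (x - 5)^3, so the eigenvalues are known. The minimal polynomial is
  m_A(x) = Π_λ (x − λ)^{k_λ}
where k_λ is the size of the *largest* Jordan block for λ (equivalently, the smallest k with (A − λI)^k v = 0 for every generalised eigenvector v of λ).

  λ = 5: largest Jordan block has size 3, contributing (x − 5)^3

So m_A(x) = (x - 5)^3 = x^3 - 15*x^2 + 75*x - 125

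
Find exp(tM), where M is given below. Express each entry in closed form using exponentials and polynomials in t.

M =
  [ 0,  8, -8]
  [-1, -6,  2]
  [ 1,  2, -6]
e^{tM} =
  [4*t*exp(-4*t) + exp(-4*t), 8*t*exp(-4*t), -8*t*exp(-4*t)]
  [-t*exp(-4*t), -2*t*exp(-4*t) + exp(-4*t), 2*t*exp(-4*t)]
  [t*exp(-4*t), 2*t*exp(-4*t), -2*t*exp(-4*t) + exp(-4*t)]

Strategy: write M = P · J · P⁻¹ where J is a Jordan canonical form, so e^{tM} = P · e^{tJ} · P⁻¹, and e^{tJ} can be computed block-by-block.

M has Jordan form
J =
  [-4,  1,  0]
  [ 0, -4,  0]
  [ 0,  0, -4]
(up to reordering of blocks).

Per-block formulas:
  For a 2×2 Jordan block J_2(-4): exp(t · J_2(-4)) = e^(-4t)·(I + t·N), where N is the 2×2 nilpotent shift.
  For a 1×1 block at λ = -4: exp(t · [-4]) = [e^(-4t)].

After assembling e^{tJ} and conjugating by P, we get:

e^{tM} =
  [4*t*exp(-4*t) + exp(-4*t), 8*t*exp(-4*t), -8*t*exp(-4*t)]
  [-t*exp(-4*t), -2*t*exp(-4*t) + exp(-4*t), 2*t*exp(-4*t)]
  [t*exp(-4*t), 2*t*exp(-4*t), -2*t*exp(-4*t) + exp(-4*t)]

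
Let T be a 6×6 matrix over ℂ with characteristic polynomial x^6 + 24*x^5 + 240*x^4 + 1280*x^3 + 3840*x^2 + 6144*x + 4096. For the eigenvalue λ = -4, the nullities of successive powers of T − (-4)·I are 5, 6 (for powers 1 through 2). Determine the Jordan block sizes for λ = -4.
Block sizes for λ = -4: [2, 1, 1, 1, 1]

From the dimensions of kernels of powers, the number of Jordan blocks of size at least j is d_j − d_{j−1} where d_j = dim ker(N^j) (with d_0 = 0). Computing the differences gives [5, 1].
The number of blocks of size exactly k is (#blocks of size ≥ k) − (#blocks of size ≥ k + 1), so the partition is: 4 block(s) of size 1, 1 block(s) of size 2.
In nonincreasing order the block sizes are [2, 1, 1, 1, 1].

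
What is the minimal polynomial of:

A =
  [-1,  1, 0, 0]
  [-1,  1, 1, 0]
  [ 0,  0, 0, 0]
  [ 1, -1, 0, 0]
x^3

The characteristic polynomial is χ_A(x) = x^4, so the eigenvalues are known. The minimal polynomial is
  m_A(x) = Π_λ (x − λ)^{k_λ}
where k_λ is the size of the *largest* Jordan block for λ (equivalently, the smallest k with (A − λI)^k v = 0 for every generalised eigenvector v of λ).

  λ = 0: largest Jordan block has size 3, contributing (x − 0)^3

So m_A(x) = x^3 = x^3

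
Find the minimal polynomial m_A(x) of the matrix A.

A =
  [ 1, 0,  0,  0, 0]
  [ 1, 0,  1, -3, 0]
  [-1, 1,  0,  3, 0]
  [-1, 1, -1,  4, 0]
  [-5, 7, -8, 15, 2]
x^2 - 3*x + 2

The characteristic polynomial is χ_A(x) = (x - 2)^2*(x - 1)^3, so the eigenvalues are known. The minimal polynomial is
  m_A(x) = Π_λ (x − λ)^{k_λ}
where k_λ is the size of the *largest* Jordan block for λ (equivalently, the smallest k with (A − λI)^k v = 0 for every generalised eigenvector v of λ).

  λ = 1: largest Jordan block has size 1, contributing (x − 1)
  λ = 2: largest Jordan block has size 1, contributing (x − 2)

So m_A(x) = (x - 2)*(x - 1) = x^2 - 3*x + 2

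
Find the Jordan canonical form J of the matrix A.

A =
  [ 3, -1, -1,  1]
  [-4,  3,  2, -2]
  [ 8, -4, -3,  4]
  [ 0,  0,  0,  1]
J_2(1) ⊕ J_1(1) ⊕ J_1(1)

The characteristic polynomial is
  det(x·I − A) = x^4 - 4*x^3 + 6*x^2 - 4*x + 1 = (x - 1)^4

Eigenvalues and multiplicities (the geometric multiplicity of λ is n − rank(A − λI), which equals the number of Jordan blocks for λ):
  λ = 1: algebraic multiplicity = 4, geometric multiplicity = 3

Determining the block sizes for each eigenvalue:
  λ = 1: 3 blocks summing to 4 forces exactly one block of size 2 and the rest size 1 → block sizes [2, 1, 1]

Assembling the blocks gives a Jordan form
J =
  [1, 1, 0, 0]
  [0, 1, 0, 0]
  [0, 0, 1, 0]
  [0, 0, 0, 1]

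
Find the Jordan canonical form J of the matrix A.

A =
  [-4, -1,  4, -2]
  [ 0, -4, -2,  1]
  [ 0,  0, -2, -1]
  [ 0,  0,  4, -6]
J_3(-4) ⊕ J_1(-4)

The characteristic polynomial is
  det(x·I − A) = x^4 + 16*x^3 + 96*x^2 + 256*x + 256 = (x + 4)^4

Eigenvalues and multiplicities (the geometric multiplicity of λ is n − rank(A − λI), which equals the number of Jordan blocks for λ):
  λ = -4: algebraic multiplicity = 4, geometric multiplicity = 2

Determining the block sizes for each eigenvalue:
  λ = -4: with am = 4 and gm = 2, the partition is not yet determined (e.g. several partitions of 4 into 2 parts exist). Let N = A − (-4)·I. Computing rank(N^1) = 2, rank(N^2) = 1, rank(N^3) = 0; the number of blocks of size ≥ j is rank(N^{j−1}) − rank(N^j), giving [2, 1, 1]. So we have 1 block(s) of size 3, 1 block(s) of size 1 → block sizes [3, 1]

Assembling the blocks gives a Jordan form
J =
  [-4,  1,  0,  0]
  [ 0, -4,  1,  0]
  [ 0,  0, -4,  0]
  [ 0,  0,  0, -4]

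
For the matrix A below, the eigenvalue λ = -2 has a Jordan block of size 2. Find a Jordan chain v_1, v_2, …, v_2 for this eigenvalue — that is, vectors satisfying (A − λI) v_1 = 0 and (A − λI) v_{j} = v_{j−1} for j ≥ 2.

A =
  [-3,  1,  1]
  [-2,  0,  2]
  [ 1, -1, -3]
A Jordan chain for λ = -2 of length 2:
v_1 = (-1, -2, 1)ᵀ
v_2 = (1, 0, 0)ᵀ

Let N = A − (-2)·I. We want v_2 with N^2 v_2 = 0 but N^1 v_2 ≠ 0; then v_{j-1} := N · v_j for j = 2, …, 2.

Pick v_2 = (1, 0, 0)ᵀ.
Then v_1 = N · v_2 = (-1, -2, 1)ᵀ.

Sanity check: (A − (-2)·I) v_1 = (0, 0, 0)ᵀ = 0. ✓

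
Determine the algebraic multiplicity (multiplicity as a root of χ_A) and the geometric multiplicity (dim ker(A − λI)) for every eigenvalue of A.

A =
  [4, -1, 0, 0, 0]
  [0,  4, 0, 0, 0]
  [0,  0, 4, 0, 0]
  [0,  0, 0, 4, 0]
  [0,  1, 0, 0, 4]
λ = 4: alg = 5, geom = 4

Step 1 — factor the characteristic polynomial to read off the algebraic multiplicities:
  χ_A(x) = (x - 4)^5

Step 2 — compute geometric multiplicities via the rank-nullity identity g(λ) = n − rank(A − λI):
  rank(A − (4)·I) = 1, so dim ker(A − (4)·I) = n − 1 = 4

Summary:
  λ = 4: algebraic multiplicity = 5, geometric multiplicity = 4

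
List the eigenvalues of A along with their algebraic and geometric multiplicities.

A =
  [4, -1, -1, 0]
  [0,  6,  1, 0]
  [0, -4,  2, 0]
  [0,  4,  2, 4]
λ = 4: alg = 4, geom = 2

Step 1 — factor the characteristic polynomial to read off the algebraic multiplicities:
  χ_A(x) = (x - 4)^4

Step 2 — compute geometric multiplicities via the rank-nullity identity g(λ) = n − rank(A − λI):
  rank(A − (4)·I) = 2, so dim ker(A − (4)·I) = n − 2 = 2

Summary:
  λ = 4: algebraic multiplicity = 4, geometric multiplicity = 2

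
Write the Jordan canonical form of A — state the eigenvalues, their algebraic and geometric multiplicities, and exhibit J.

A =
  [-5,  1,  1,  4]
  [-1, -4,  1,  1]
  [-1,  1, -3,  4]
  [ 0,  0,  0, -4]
J_3(-4) ⊕ J_1(-4)

The characteristic polynomial is
  det(x·I − A) = x^4 + 16*x^3 + 96*x^2 + 256*x + 256 = (x + 4)^4

Eigenvalues and multiplicities (the geometric multiplicity of λ is n − rank(A − λI), which equals the number of Jordan blocks for λ):
  λ = -4: algebraic multiplicity = 4, geometric multiplicity = 2

Determining the block sizes for each eigenvalue:
  λ = -4: with am = 4 and gm = 2, the partition is not yet determined (e.g. several partitions of 4 into 2 parts exist). Let N = A − (-4)·I. Computing rank(N^1) = 2, rank(N^2) = 1, rank(N^3) = 0; the number of blocks of size ≥ j is rank(N^{j−1}) − rank(N^j), giving [2, 1, 1]. So we have 1 block(s) of size 3, 1 block(s) of size 1 → block sizes [3, 1]

Assembling the blocks gives a Jordan form
J =
  [-4,  1,  0,  0]
  [ 0, -4,  1,  0]
  [ 0,  0, -4,  0]
  [ 0,  0,  0, -4]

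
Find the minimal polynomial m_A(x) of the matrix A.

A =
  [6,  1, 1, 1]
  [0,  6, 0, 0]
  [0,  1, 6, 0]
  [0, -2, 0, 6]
x^3 - 18*x^2 + 108*x - 216

The characteristic polynomial is χ_A(x) = (x - 6)^4, so the eigenvalues are known. The minimal polynomial is
  m_A(x) = Π_λ (x − λ)^{k_λ}
where k_λ is the size of the *largest* Jordan block for λ (equivalently, the smallest k with (A − λI)^k v = 0 for every generalised eigenvector v of λ).

  λ = 6: largest Jordan block has size 3, contributing (x − 6)^3

So m_A(x) = (x - 6)^3 = x^3 - 18*x^2 + 108*x - 216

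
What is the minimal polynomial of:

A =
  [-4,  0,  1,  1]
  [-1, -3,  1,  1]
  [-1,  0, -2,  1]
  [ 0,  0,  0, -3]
x^2 + 6*x + 9

The characteristic polynomial is χ_A(x) = (x + 3)^4, so the eigenvalues are known. The minimal polynomial is
  m_A(x) = Π_λ (x − λ)^{k_λ}
where k_λ is the size of the *largest* Jordan block for λ (equivalently, the smallest k with (A − λI)^k v = 0 for every generalised eigenvector v of λ).

  λ = -3: largest Jordan block has size 2, contributing (x + 3)^2

So m_A(x) = (x + 3)^2 = x^2 + 6*x + 9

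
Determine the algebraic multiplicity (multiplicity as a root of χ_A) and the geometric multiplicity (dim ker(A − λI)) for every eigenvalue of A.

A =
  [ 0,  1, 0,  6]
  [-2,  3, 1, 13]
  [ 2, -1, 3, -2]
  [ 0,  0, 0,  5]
λ = 2: alg = 3, geom = 1; λ = 5: alg = 1, geom = 1

Step 1 — factor the characteristic polynomial to read off the algebraic multiplicities:
  χ_A(x) = (x - 5)*(x - 2)^3

Step 2 — compute geometric multiplicities via the rank-nullity identity g(λ) = n − rank(A − λI):
  rank(A − (2)·I) = 3, so dim ker(A − (2)·I) = n − 3 = 1
  rank(A − (5)·I) = 3, so dim ker(A − (5)·I) = n − 3 = 1

Summary:
  λ = 2: algebraic multiplicity = 3, geometric multiplicity = 1
  λ = 5: algebraic multiplicity = 1, geometric multiplicity = 1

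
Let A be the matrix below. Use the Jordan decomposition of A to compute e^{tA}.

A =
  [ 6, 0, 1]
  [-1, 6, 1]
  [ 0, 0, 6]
e^{tA} =
  [exp(6*t), 0, t*exp(6*t)]
  [-t*exp(6*t), exp(6*t), -t^2*exp(6*t)/2 + t*exp(6*t)]
  [0, 0, exp(6*t)]

Strategy: write A = P · J · P⁻¹ where J is a Jordan canonical form, so e^{tA} = P · e^{tJ} · P⁻¹, and e^{tJ} can be computed block-by-block.

A has Jordan form
J =
  [6, 1, 0]
  [0, 6, 1]
  [0, 0, 6]
(up to reordering of blocks).

Per-block formulas:
  For a 3×3 Jordan block J_3(6): exp(t · J_3(6)) = e^(6t)·(I + t·N + (t^2/2)·N^2), where N is the 3×3 nilpotent shift.

After assembling e^{tJ} and conjugating by P, we get:

e^{tA} =
  [exp(6*t), 0, t*exp(6*t)]
  [-t*exp(6*t), exp(6*t), -t^2*exp(6*t)/2 + t*exp(6*t)]
  [0, 0, exp(6*t)]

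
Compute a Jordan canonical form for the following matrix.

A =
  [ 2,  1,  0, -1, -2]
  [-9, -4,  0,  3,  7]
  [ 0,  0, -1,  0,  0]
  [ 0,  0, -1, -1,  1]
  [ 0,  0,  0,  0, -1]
J_3(-1) ⊕ J_2(-1)

The characteristic polynomial is
  det(x·I − A) = x^5 + 5*x^4 + 10*x^3 + 10*x^2 + 5*x + 1 = (x + 1)^5

Eigenvalues and multiplicities (the geometric multiplicity of λ is n − rank(A − λI), which equals the number of Jordan blocks for λ):
  λ = -1: algebraic multiplicity = 5, geometric multiplicity = 2

Determining the block sizes for each eigenvalue:
  λ = -1: with am = 5 and gm = 2, the partition is not yet determined (e.g. several partitions of 5 into 2 parts exist). Let N = A − (-1)·I. Computing rank(N^1) = 3, rank(N^2) = 1, rank(N^3) = 0; the number of blocks of size ≥ j is rank(N^{j−1}) − rank(N^j), giving [2, 2, 1]. So we have 1 block(s) of size 3, 1 block(s) of size 2 → block sizes [3, 2]

Assembling the blocks gives a Jordan form
J =
  [-1,  1,  0,  0,  0]
  [ 0, -1,  1,  0,  0]
  [ 0,  0, -1,  0,  0]
  [ 0,  0,  0, -1,  1]
  [ 0,  0,  0,  0, -1]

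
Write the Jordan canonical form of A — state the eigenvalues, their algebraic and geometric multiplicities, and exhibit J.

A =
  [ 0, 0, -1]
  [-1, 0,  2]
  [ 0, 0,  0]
J_3(0)

The characteristic polynomial is
  det(x·I − A) = x^3

Eigenvalues and multiplicities (the geometric multiplicity of λ is n − rank(A − λI), which equals the number of Jordan blocks for λ):
  λ = 0: algebraic multiplicity = 3, geometric multiplicity = 1

Determining the block sizes for each eigenvalue:
  λ = 0: one block (gm = 1), so the single block has size am = 3 → block sizes [3]

Assembling the blocks gives a Jordan form
J =
  [0, 1, 0]
  [0, 0, 1]
  [0, 0, 0]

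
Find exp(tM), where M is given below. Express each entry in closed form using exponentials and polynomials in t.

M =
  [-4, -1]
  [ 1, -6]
e^{tM} =
  [t*exp(-5*t) + exp(-5*t), -t*exp(-5*t)]
  [t*exp(-5*t), -t*exp(-5*t) + exp(-5*t)]

Strategy: write M = P · J · P⁻¹ where J is a Jordan canonical form, so e^{tM} = P · e^{tJ} · P⁻¹, and e^{tJ} can be computed block-by-block.

M has Jordan form
J =
  [-5,  1]
  [ 0, -5]
(up to reordering of blocks).

Per-block formulas:
  For a 2×2 Jordan block J_2(-5): exp(t · J_2(-5)) = e^(-5t)·(I + t·N), where N is the 2×2 nilpotent shift.

After assembling e^{tJ} and conjugating by P, we get:

e^{tM} =
  [t*exp(-5*t) + exp(-5*t), -t*exp(-5*t)]
  [t*exp(-5*t), -t*exp(-5*t) + exp(-5*t)]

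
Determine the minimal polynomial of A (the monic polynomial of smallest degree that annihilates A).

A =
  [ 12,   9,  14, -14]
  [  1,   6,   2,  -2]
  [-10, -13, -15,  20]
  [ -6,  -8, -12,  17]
x^3 - 15*x^2 + 75*x - 125

The characteristic polynomial is χ_A(x) = (x - 5)^4, so the eigenvalues are known. The minimal polynomial is
  m_A(x) = Π_λ (x − λ)^{k_λ}
where k_λ is the size of the *largest* Jordan block for λ (equivalently, the smallest k with (A − λI)^k v = 0 for every generalised eigenvector v of λ).

  λ = 5: largest Jordan block has size 3, contributing (x − 5)^3

So m_A(x) = (x - 5)^3 = x^3 - 15*x^2 + 75*x - 125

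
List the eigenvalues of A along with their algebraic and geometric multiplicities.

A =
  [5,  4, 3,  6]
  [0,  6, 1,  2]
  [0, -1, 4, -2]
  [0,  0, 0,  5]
λ = 5: alg = 4, geom = 2

Step 1 — factor the characteristic polynomial to read off the algebraic multiplicities:
  χ_A(x) = (x - 5)^4

Step 2 — compute geometric multiplicities via the rank-nullity identity g(λ) = n − rank(A − λI):
  rank(A − (5)·I) = 2, so dim ker(A − (5)·I) = n − 2 = 2

Summary:
  λ = 5: algebraic multiplicity = 4, geometric multiplicity = 2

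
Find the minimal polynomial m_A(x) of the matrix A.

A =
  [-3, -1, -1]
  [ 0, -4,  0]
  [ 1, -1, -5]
x^2 + 8*x + 16

The characteristic polynomial is χ_A(x) = (x + 4)^3, so the eigenvalues are known. The minimal polynomial is
  m_A(x) = Π_λ (x − λ)^{k_λ}
where k_λ is the size of the *largest* Jordan block for λ (equivalently, the smallest k with (A − λI)^k v = 0 for every generalised eigenvector v of λ).

  λ = -4: largest Jordan block has size 2, contributing (x + 4)^2

So m_A(x) = (x + 4)^2 = x^2 + 8*x + 16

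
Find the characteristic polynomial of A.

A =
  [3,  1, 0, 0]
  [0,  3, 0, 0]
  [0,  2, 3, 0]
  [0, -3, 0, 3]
x^4 - 12*x^3 + 54*x^2 - 108*x + 81

Expanding det(x·I − A) (e.g. by cofactor expansion or by noting that A is similar to its Jordan form J, which has the same characteristic polynomial as A) gives
  χ_A(x) = x^4 - 12*x^3 + 54*x^2 - 108*x + 81
which factors as (x - 3)^4. The eigenvalues (with algebraic multiplicities) are λ = 3 with multiplicity 4.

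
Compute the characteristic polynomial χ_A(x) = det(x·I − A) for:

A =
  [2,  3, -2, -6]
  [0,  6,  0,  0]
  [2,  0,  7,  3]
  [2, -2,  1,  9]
x^4 - 24*x^3 + 216*x^2 - 864*x + 1296

Expanding det(x·I − A) (e.g. by cofactor expansion or by noting that A is similar to its Jordan form J, which has the same characteristic polynomial as A) gives
  χ_A(x) = x^4 - 24*x^3 + 216*x^2 - 864*x + 1296
which factors as (x - 6)^4. The eigenvalues (with algebraic multiplicities) are λ = 6 with multiplicity 4.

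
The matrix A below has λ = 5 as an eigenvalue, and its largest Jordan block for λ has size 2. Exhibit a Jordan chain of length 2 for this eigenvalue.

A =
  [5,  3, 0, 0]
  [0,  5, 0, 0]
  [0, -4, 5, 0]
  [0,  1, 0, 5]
A Jordan chain for λ = 5 of length 2:
v_1 = (3, 0, -4, 1)ᵀ
v_2 = (0, 1, 0, 0)ᵀ

Let N = A − (5)·I. We want v_2 with N^2 v_2 = 0 but N^1 v_2 ≠ 0; then v_{j-1} := N · v_j for j = 2, …, 2.

Pick v_2 = (0, 1, 0, 0)ᵀ.
Then v_1 = N · v_2 = (3, 0, -4, 1)ᵀ.

Sanity check: (A − (5)·I) v_1 = (0, 0, 0, 0)ᵀ = 0. ✓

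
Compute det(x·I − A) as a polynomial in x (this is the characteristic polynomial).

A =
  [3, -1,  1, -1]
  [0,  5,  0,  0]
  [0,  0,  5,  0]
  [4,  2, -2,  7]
x^4 - 20*x^3 + 150*x^2 - 500*x + 625

Expanding det(x·I − A) (e.g. by cofactor expansion or by noting that A is similar to its Jordan form J, which has the same characteristic polynomial as A) gives
  χ_A(x) = x^4 - 20*x^3 + 150*x^2 - 500*x + 625
which factors as (x - 5)^4. The eigenvalues (with algebraic multiplicities) are λ = 5 with multiplicity 4.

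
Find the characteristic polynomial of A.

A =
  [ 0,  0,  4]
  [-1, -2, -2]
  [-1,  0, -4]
x^3 + 6*x^2 + 12*x + 8

Expanding det(x·I − A) (e.g. by cofactor expansion or by noting that A is similar to its Jordan form J, which has the same characteristic polynomial as A) gives
  χ_A(x) = x^3 + 6*x^2 + 12*x + 8
which factors as (x + 2)^3. The eigenvalues (with algebraic multiplicities) are λ = -2 with multiplicity 3.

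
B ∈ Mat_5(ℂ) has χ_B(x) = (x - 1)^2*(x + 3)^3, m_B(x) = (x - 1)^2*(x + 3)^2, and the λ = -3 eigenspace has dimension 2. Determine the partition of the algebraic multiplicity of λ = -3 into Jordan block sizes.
Block sizes for λ = -3: [2, 1]

Step 1 — from the characteristic polynomial, algebraic multiplicity of λ = -3 is 3. From dim ker(B − (-3)·I) = 2, there are exactly 2 Jordan blocks for λ = -3.
Step 2 — from the minimal polynomial, the factor (x + 3)^2 tells us the largest block for λ = -3 has size 2.
Step 3 — with total size 3, 2 blocks, and largest block 2, the block sizes (in nonincreasing order) are [2, 1].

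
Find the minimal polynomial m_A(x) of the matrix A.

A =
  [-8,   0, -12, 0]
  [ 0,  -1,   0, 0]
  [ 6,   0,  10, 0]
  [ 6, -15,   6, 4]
x^3 - x^2 - 10*x - 8

The characteristic polynomial is χ_A(x) = (x - 4)^2*(x + 1)*(x + 2), so the eigenvalues are known. The minimal polynomial is
  m_A(x) = Π_λ (x − λ)^{k_λ}
where k_λ is the size of the *largest* Jordan block for λ (equivalently, the smallest k with (A − λI)^k v = 0 for every generalised eigenvector v of λ).

  λ = -2: largest Jordan block has size 1, contributing (x + 2)
  λ = -1: largest Jordan block has size 1, contributing (x + 1)
  λ = 4: largest Jordan block has size 1, contributing (x − 4)

So m_A(x) = (x - 4)*(x + 1)*(x + 2) = x^3 - x^2 - 10*x - 8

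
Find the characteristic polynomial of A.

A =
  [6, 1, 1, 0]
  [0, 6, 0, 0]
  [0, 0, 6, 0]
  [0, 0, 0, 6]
x^4 - 24*x^3 + 216*x^2 - 864*x + 1296

Expanding det(x·I − A) (e.g. by cofactor expansion or by noting that A is similar to its Jordan form J, which has the same characteristic polynomial as A) gives
  χ_A(x) = x^4 - 24*x^3 + 216*x^2 - 864*x + 1296
which factors as (x - 6)^4. The eigenvalues (with algebraic multiplicities) are λ = 6 with multiplicity 4.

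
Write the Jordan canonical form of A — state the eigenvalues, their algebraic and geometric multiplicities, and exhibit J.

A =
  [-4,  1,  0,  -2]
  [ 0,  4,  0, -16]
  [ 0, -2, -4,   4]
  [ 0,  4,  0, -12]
J_2(-4) ⊕ J_1(-4) ⊕ J_1(-4)

The characteristic polynomial is
  det(x·I − A) = x^4 + 16*x^3 + 96*x^2 + 256*x + 256 = (x + 4)^4

Eigenvalues and multiplicities (the geometric multiplicity of λ is n − rank(A − λI), which equals the number of Jordan blocks for λ):
  λ = -4: algebraic multiplicity = 4, geometric multiplicity = 3

Determining the block sizes for each eigenvalue:
  λ = -4: 3 blocks summing to 4 forces exactly one block of size 2 and the rest size 1 → block sizes [2, 1, 1]

Assembling the blocks gives a Jordan form
J =
  [-4,  1,  0,  0]
  [ 0, -4,  0,  0]
  [ 0,  0, -4,  0]
  [ 0,  0,  0, -4]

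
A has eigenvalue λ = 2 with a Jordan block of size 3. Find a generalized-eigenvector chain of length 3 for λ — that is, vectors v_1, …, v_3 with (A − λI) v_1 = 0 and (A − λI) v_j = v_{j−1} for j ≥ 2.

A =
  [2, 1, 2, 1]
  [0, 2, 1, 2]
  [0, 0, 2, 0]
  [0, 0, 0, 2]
A Jordan chain for λ = 2 of length 3:
v_1 = (1, 0, 0, 0)ᵀ
v_2 = (2, 1, 0, 0)ᵀ
v_3 = (0, 0, 1, 0)ᵀ

Let N = A − (2)·I. We want v_3 with N^3 v_3 = 0 but N^2 v_3 ≠ 0; then v_{j-1} := N · v_j for j = 3, …, 2.

Pick v_3 = (0, 0, 1, 0)ᵀ.
Then v_2 = N · v_3 = (2, 1, 0, 0)ᵀ.
Then v_1 = N · v_2 = (1, 0, 0, 0)ᵀ.

Sanity check: (A − (2)·I) v_1 = (0, 0, 0, 0)ᵀ = 0. ✓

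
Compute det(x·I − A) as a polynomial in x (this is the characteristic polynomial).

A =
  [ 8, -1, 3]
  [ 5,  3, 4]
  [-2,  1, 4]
x^3 - 15*x^2 + 75*x - 125

Expanding det(x·I − A) (e.g. by cofactor expansion or by noting that A is similar to its Jordan form J, which has the same characteristic polynomial as A) gives
  χ_A(x) = x^3 - 15*x^2 + 75*x - 125
which factors as (x - 5)^3. The eigenvalues (with algebraic multiplicities) are λ = 5 with multiplicity 3.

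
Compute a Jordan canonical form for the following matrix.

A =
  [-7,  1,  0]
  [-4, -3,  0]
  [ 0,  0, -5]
J_2(-5) ⊕ J_1(-5)

The characteristic polynomial is
  det(x·I − A) = x^3 + 15*x^2 + 75*x + 125 = (x + 5)^3

Eigenvalues and multiplicities (the geometric multiplicity of λ is n − rank(A − λI), which equals the number of Jordan blocks for λ):
  λ = -5: algebraic multiplicity = 3, geometric multiplicity = 2

Determining the block sizes for each eigenvalue:
  λ = -5: 2 blocks summing to 3 forces exactly one block of size 2 and the rest size 1 → block sizes [2, 1]

Assembling the blocks gives a Jordan form
J =
  [-5,  1,  0]
  [ 0, -5,  0]
  [ 0,  0, -5]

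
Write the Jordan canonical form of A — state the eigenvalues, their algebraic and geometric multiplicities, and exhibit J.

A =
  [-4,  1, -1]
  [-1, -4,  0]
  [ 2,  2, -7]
J_3(-5)

The characteristic polynomial is
  det(x·I − A) = x^3 + 15*x^2 + 75*x + 125 = (x + 5)^3

Eigenvalues and multiplicities (the geometric multiplicity of λ is n − rank(A − λI), which equals the number of Jordan blocks for λ):
  λ = -5: algebraic multiplicity = 3, geometric multiplicity = 1

Determining the block sizes for each eigenvalue:
  λ = -5: one block (gm = 1), so the single block has size am = 3 → block sizes [3]

Assembling the blocks gives a Jordan form
J =
  [-5,  1,  0]
  [ 0, -5,  1]
  [ 0,  0, -5]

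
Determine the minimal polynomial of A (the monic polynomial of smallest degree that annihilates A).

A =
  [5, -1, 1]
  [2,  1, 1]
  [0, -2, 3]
x^3 - 9*x^2 + 27*x - 27

The characteristic polynomial is χ_A(x) = (x - 3)^3, so the eigenvalues are known. The minimal polynomial is
  m_A(x) = Π_λ (x − λ)^{k_λ}
where k_λ is the size of the *largest* Jordan block for λ (equivalently, the smallest k with (A − λI)^k v = 0 for every generalised eigenvector v of λ).

  λ = 3: largest Jordan block has size 3, contributing (x − 3)^3

So m_A(x) = (x - 3)^3 = x^3 - 9*x^2 + 27*x - 27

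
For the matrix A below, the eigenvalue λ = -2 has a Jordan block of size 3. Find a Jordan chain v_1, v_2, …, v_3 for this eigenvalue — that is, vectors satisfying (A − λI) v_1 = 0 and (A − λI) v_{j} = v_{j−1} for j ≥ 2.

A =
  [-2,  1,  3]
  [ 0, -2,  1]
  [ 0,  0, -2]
A Jordan chain for λ = -2 of length 3:
v_1 = (1, 0, 0)ᵀ
v_2 = (3, 1, 0)ᵀ
v_3 = (0, 0, 1)ᵀ

Let N = A − (-2)·I. We want v_3 with N^3 v_3 = 0 but N^2 v_3 ≠ 0; then v_{j-1} := N · v_j for j = 3, …, 2.

Pick v_3 = (0, 0, 1)ᵀ.
Then v_2 = N · v_3 = (3, 1, 0)ᵀ.
Then v_1 = N · v_2 = (1, 0, 0)ᵀ.

Sanity check: (A − (-2)·I) v_1 = (0, 0, 0)ᵀ = 0. ✓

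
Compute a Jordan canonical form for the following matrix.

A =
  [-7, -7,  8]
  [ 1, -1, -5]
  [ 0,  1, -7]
J_3(-5)

The characteristic polynomial is
  det(x·I − A) = x^3 + 15*x^2 + 75*x + 125 = (x + 5)^3

Eigenvalues and multiplicities (the geometric multiplicity of λ is n − rank(A − λI), which equals the number of Jordan blocks for λ):
  λ = -5: algebraic multiplicity = 3, geometric multiplicity = 1

Determining the block sizes for each eigenvalue:
  λ = -5: one block (gm = 1), so the single block has size am = 3 → block sizes [3]

Assembling the blocks gives a Jordan form
J =
  [-5,  1,  0]
  [ 0, -5,  1]
  [ 0,  0, -5]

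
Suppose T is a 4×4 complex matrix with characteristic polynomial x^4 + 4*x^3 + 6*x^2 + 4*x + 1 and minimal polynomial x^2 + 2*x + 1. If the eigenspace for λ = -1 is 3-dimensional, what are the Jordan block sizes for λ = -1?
Block sizes for λ = -1: [2, 1, 1]

Step 1 — from the characteristic polynomial, algebraic multiplicity of λ = -1 is 4. From dim ker(T − (-1)·I) = 3, there are exactly 3 Jordan blocks for λ = -1.
Step 2 — from the minimal polynomial, the factor (x + 1)^2 tells us the largest block for λ = -1 has size 2.
Step 3 — with total size 4, 3 blocks, and largest block 2, the block sizes (in nonincreasing order) are [2, 1, 1].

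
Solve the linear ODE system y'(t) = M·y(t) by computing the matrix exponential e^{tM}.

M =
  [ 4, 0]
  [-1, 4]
e^{tM} =
  [exp(4*t), 0]
  [-t*exp(4*t), exp(4*t)]

Strategy: write M = P · J · P⁻¹ where J is a Jordan canonical form, so e^{tM} = P · e^{tJ} · P⁻¹, and e^{tJ} can be computed block-by-block.

M has Jordan form
J =
  [4, 1]
  [0, 4]
(up to reordering of blocks).

Per-block formulas:
  For a 2×2 Jordan block J_2(4): exp(t · J_2(4)) = e^(4t)·(I + t·N), where N is the 2×2 nilpotent shift.

After assembling e^{tJ} and conjugating by P, we get:

e^{tM} =
  [exp(4*t), 0]
  [-t*exp(4*t), exp(4*t)]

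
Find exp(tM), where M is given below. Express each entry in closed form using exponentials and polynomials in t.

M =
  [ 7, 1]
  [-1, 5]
e^{tM} =
  [t*exp(6*t) + exp(6*t), t*exp(6*t)]
  [-t*exp(6*t), -t*exp(6*t) + exp(6*t)]

Strategy: write M = P · J · P⁻¹ where J is a Jordan canonical form, so e^{tM} = P · e^{tJ} · P⁻¹, and e^{tJ} can be computed block-by-block.

M has Jordan form
J =
  [6, 1]
  [0, 6]
(up to reordering of blocks).

Per-block formulas:
  For a 2×2 Jordan block J_2(6): exp(t · J_2(6)) = e^(6t)·(I + t·N), where N is the 2×2 nilpotent shift.

After assembling e^{tJ} and conjugating by P, we get:

e^{tM} =
  [t*exp(6*t) + exp(6*t), t*exp(6*t)]
  [-t*exp(6*t), -t*exp(6*t) + exp(6*t)]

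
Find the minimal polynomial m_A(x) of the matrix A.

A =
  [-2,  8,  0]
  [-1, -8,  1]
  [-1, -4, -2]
x^3 + 12*x^2 + 48*x + 64

The characteristic polynomial is χ_A(x) = (x + 4)^3, so the eigenvalues are known. The minimal polynomial is
  m_A(x) = Π_λ (x − λ)^{k_λ}
where k_λ is the size of the *largest* Jordan block for λ (equivalently, the smallest k with (A − λI)^k v = 0 for every generalised eigenvector v of λ).

  λ = -4: largest Jordan block has size 3, contributing (x + 4)^3

So m_A(x) = (x + 4)^3 = x^3 + 12*x^2 + 48*x + 64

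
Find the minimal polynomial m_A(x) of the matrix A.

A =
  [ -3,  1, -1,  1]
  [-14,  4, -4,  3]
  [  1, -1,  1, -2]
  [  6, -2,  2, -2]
x^2

The characteristic polynomial is χ_A(x) = x^4, so the eigenvalues are known. The minimal polynomial is
  m_A(x) = Π_λ (x − λ)^{k_λ}
where k_λ is the size of the *largest* Jordan block for λ (equivalently, the smallest k with (A − λI)^k v = 0 for every generalised eigenvector v of λ).

  λ = 0: largest Jordan block has size 2, contributing (x − 0)^2

So m_A(x) = x^2 = x^2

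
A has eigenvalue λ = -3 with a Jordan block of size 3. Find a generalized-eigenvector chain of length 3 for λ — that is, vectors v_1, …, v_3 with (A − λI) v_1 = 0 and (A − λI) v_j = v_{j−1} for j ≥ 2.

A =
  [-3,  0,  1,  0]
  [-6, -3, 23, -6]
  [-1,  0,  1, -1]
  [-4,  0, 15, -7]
A Jordan chain for λ = -3 of length 3:
v_1 = (-1, 1, 0, 1)ᵀ
v_2 = (0, -6, -1, -4)ᵀ
v_3 = (1, 0, 0, 0)ᵀ

Let N = A − (-3)·I. We want v_3 with N^3 v_3 = 0 but N^2 v_3 ≠ 0; then v_{j-1} := N · v_j for j = 3, …, 2.

Pick v_3 = (1, 0, 0, 0)ᵀ.
Then v_2 = N · v_3 = (0, -6, -1, -4)ᵀ.
Then v_1 = N · v_2 = (-1, 1, 0, 1)ᵀ.

Sanity check: (A − (-3)·I) v_1 = (0, 0, 0, 0)ᵀ = 0. ✓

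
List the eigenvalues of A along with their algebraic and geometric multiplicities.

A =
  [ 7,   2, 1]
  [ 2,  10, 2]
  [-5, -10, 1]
λ = 6: alg = 3, geom = 2

Step 1 — factor the characteristic polynomial to read off the algebraic multiplicities:
  χ_A(x) = (x - 6)^3

Step 2 — compute geometric multiplicities via the rank-nullity identity g(λ) = n − rank(A − λI):
  rank(A − (6)·I) = 1, so dim ker(A − (6)·I) = n − 1 = 2

Summary:
  λ = 6: algebraic multiplicity = 3, geometric multiplicity = 2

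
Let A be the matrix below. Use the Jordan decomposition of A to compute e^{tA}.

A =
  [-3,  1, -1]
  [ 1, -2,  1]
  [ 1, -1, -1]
e^{tA} =
  [t^2*exp(-2*t)/2 - t*exp(-2*t) + exp(-2*t), t*exp(-2*t), t^2*exp(-2*t)/2 - t*exp(-2*t)]
  [t*exp(-2*t), exp(-2*t), t*exp(-2*t)]
  [-t^2*exp(-2*t)/2 + t*exp(-2*t), -t*exp(-2*t), -t^2*exp(-2*t)/2 + t*exp(-2*t) + exp(-2*t)]

Strategy: write A = P · J · P⁻¹ where J is a Jordan canonical form, so e^{tA} = P · e^{tJ} · P⁻¹, and e^{tJ} can be computed block-by-block.

A has Jordan form
J =
  [-2,  1,  0]
  [ 0, -2,  1]
  [ 0,  0, -2]
(up to reordering of blocks).

Per-block formulas:
  For a 3×3 Jordan block J_3(-2): exp(t · J_3(-2)) = e^(-2t)·(I + t·N + (t^2/2)·N^2), where N is the 3×3 nilpotent shift.

After assembling e^{tJ} and conjugating by P, we get:

e^{tA} =
  [t^2*exp(-2*t)/2 - t*exp(-2*t) + exp(-2*t), t*exp(-2*t), t^2*exp(-2*t)/2 - t*exp(-2*t)]
  [t*exp(-2*t), exp(-2*t), t*exp(-2*t)]
  [-t^2*exp(-2*t)/2 + t*exp(-2*t), -t*exp(-2*t), -t^2*exp(-2*t)/2 + t*exp(-2*t) + exp(-2*t)]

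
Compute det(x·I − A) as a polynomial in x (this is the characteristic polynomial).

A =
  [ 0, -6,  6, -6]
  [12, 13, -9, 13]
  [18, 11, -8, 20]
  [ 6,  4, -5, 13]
x^4 - 18*x^3 + 108*x^2 - 216*x

Expanding det(x·I − A) (e.g. by cofactor expansion or by noting that A is similar to its Jordan form J, which has the same characteristic polynomial as A) gives
  χ_A(x) = x^4 - 18*x^3 + 108*x^2 - 216*x
which factors as x*(x - 6)^3. The eigenvalues (with algebraic multiplicities) are λ = 0 with multiplicity 1, λ = 6 with multiplicity 3.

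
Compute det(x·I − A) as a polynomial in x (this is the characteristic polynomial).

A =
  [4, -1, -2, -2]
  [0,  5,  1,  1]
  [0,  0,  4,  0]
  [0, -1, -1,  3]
x^4 - 16*x^3 + 96*x^2 - 256*x + 256

Expanding det(x·I − A) (e.g. by cofactor expansion or by noting that A is similar to its Jordan form J, which has the same characteristic polynomial as A) gives
  χ_A(x) = x^4 - 16*x^3 + 96*x^2 - 256*x + 256
which factors as (x - 4)^4. The eigenvalues (with algebraic multiplicities) are λ = 4 with multiplicity 4.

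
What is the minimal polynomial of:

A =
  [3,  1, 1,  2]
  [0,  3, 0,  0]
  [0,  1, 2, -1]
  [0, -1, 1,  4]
x^3 - 9*x^2 + 27*x - 27

The characteristic polynomial is χ_A(x) = (x - 3)^4, so the eigenvalues are known. The minimal polynomial is
  m_A(x) = Π_λ (x − λ)^{k_λ}
where k_λ is the size of the *largest* Jordan block for λ (equivalently, the smallest k with (A − λI)^k v = 0 for every generalised eigenvector v of λ).

  λ = 3: largest Jordan block has size 3, contributing (x − 3)^3

So m_A(x) = (x - 3)^3 = x^3 - 9*x^2 + 27*x - 27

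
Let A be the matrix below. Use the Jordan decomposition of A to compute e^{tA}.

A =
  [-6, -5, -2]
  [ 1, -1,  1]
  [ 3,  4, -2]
e^{tA} =
  [-t^2*exp(-3*t) - 3*t*exp(-3*t) + exp(-3*t), -3*t^2*exp(-3*t)/2 - 5*t*exp(-3*t), -t^2*exp(-3*t)/2 - 2*t*exp(-3*t)]
  [t^2*exp(-3*t) + t*exp(-3*t), 3*t^2*exp(-3*t)/2 + 2*t*exp(-3*t) + exp(-3*t), t^2*exp(-3*t)/2 + t*exp(-3*t)]
  [-t^2*exp(-3*t) + 3*t*exp(-3*t), -3*t^2*exp(-3*t)/2 + 4*t*exp(-3*t), -t^2*exp(-3*t)/2 + t*exp(-3*t) + exp(-3*t)]

Strategy: write A = P · J · P⁻¹ where J is a Jordan canonical form, so e^{tA} = P · e^{tJ} · P⁻¹, and e^{tJ} can be computed block-by-block.

A has Jordan form
J =
  [-3,  1,  0]
  [ 0, -3,  1]
  [ 0,  0, -3]
(up to reordering of blocks).

Per-block formulas:
  For a 3×3 Jordan block J_3(-3): exp(t · J_3(-3)) = e^(-3t)·(I + t·N + (t^2/2)·N^2), where N is the 3×3 nilpotent shift.

After assembling e^{tJ} and conjugating by P, we get:

e^{tA} =
  [-t^2*exp(-3*t) - 3*t*exp(-3*t) + exp(-3*t), -3*t^2*exp(-3*t)/2 - 5*t*exp(-3*t), -t^2*exp(-3*t)/2 - 2*t*exp(-3*t)]
  [t^2*exp(-3*t) + t*exp(-3*t), 3*t^2*exp(-3*t)/2 + 2*t*exp(-3*t) + exp(-3*t), t^2*exp(-3*t)/2 + t*exp(-3*t)]
  [-t^2*exp(-3*t) + 3*t*exp(-3*t), -3*t^2*exp(-3*t)/2 + 4*t*exp(-3*t), -t^2*exp(-3*t)/2 + t*exp(-3*t) + exp(-3*t)]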